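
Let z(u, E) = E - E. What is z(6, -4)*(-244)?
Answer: 0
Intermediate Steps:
z(u, E) = 0
z(6, -4)*(-244) = 0*(-244) = 0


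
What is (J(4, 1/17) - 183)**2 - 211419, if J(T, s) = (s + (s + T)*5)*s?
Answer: -14897369618/83521 ≈ -1.7837e+5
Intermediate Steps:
J(T, s) = s*(5*T + 6*s) (J(T, s) = (s + (T + s)*5)*s = (s + (5*T + 5*s))*s = (5*T + 6*s)*s = s*(5*T + 6*s))
(J(4, 1/17) - 183)**2 - 211419 = ((5*4 + 6/17)/17 - 183)**2 - 211419 = ((20 + 6*(1/17))/17 - 183)**2 - 211419 = ((20 + 6/17)/17 - 183)**2 - 211419 = ((1/17)*(346/17) - 183)**2 - 211419 = (346/289 - 183)**2 - 211419 = (-52541/289)**2 - 211419 = 2760556681/83521 - 211419 = -14897369618/83521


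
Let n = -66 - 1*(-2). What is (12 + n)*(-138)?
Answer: 7176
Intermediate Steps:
n = -64 (n = -66 + 2 = -64)
(12 + n)*(-138) = (12 - 64)*(-138) = -52*(-138) = 7176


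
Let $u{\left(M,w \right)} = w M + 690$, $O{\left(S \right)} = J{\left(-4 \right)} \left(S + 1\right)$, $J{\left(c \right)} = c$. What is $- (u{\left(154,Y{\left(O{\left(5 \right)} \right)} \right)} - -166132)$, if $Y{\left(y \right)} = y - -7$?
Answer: $-164204$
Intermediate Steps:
$O{\left(S \right)} = -4 - 4 S$ ($O{\left(S \right)} = - 4 \left(S + 1\right) = - 4 \left(1 + S\right) = -4 - 4 S$)
$Y{\left(y \right)} = 7 + y$ ($Y{\left(y \right)} = y + 7 = 7 + y$)
$u{\left(M,w \right)} = 690 + M w$ ($u{\left(M,w \right)} = M w + 690 = 690 + M w$)
$- (u{\left(154,Y{\left(O{\left(5 \right)} \right)} \right)} - -166132) = - (\left(690 + 154 \left(7 - 24\right)\right) - -166132) = - (\left(690 + 154 \left(7 - 24\right)\right) + 166132) = - (\left(690 + 154 \left(-17\right)\right) + 166132) = - (\left(690 - 2618\right) + 166132) = - (-1928 + 166132) = \left(-1\right) 164204 = -164204$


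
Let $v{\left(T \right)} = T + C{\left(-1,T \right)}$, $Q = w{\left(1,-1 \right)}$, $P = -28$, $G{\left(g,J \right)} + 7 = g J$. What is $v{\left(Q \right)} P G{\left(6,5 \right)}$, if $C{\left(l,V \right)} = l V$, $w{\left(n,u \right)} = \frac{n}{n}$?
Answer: $0$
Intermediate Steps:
$G{\left(g,J \right)} = -7 + J g$ ($G{\left(g,J \right)} = -7 + g J = -7 + J g$)
$w{\left(n,u \right)} = 1$
$Q = 1$
$C{\left(l,V \right)} = V l$
$v{\left(T \right)} = 0$ ($v{\left(T \right)} = T + T \left(-1\right) = T - T = 0$)
$v{\left(Q \right)} P G{\left(6,5 \right)} = 0 \left(-28\right) \left(-7 + 5 \cdot 6\right) = 0 \left(-7 + 30\right) = 0 \cdot 23 = 0$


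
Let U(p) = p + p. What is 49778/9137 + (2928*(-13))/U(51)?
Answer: -57118902/155329 ≈ -367.73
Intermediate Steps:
U(p) = 2*p
49778/9137 + (2928*(-13))/U(51) = 49778/9137 + (2928*(-13))/((2*51)) = 49778*(1/9137) - 38064/102 = 49778/9137 - 38064*1/102 = 49778/9137 - 6344/17 = -57118902/155329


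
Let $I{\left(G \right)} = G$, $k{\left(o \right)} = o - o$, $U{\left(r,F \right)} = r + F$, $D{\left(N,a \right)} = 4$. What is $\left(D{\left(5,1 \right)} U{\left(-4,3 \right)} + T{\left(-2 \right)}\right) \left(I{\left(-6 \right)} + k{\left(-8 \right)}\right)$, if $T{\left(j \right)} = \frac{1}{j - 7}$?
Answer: $\frac{74}{3} \approx 24.667$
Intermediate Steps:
$U{\left(r,F \right)} = F + r$
$k{\left(o \right)} = 0$
$T{\left(j \right)} = \frac{1}{-7 + j}$
$\left(D{\left(5,1 \right)} U{\left(-4,3 \right)} + T{\left(-2 \right)}\right) \left(I{\left(-6 \right)} + k{\left(-8 \right)}\right) = \left(4 \left(3 - 4\right) + \frac{1}{-7 - 2}\right) \left(-6 + 0\right) = \left(4 \left(-1\right) + \frac{1}{-9}\right) \left(-6\right) = \left(-4 - \frac{1}{9}\right) \left(-6\right) = \left(- \frac{37}{9}\right) \left(-6\right) = \frac{74}{3}$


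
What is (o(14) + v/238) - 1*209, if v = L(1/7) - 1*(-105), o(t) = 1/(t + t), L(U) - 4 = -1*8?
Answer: -99265/476 ≈ -208.54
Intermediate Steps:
L(U) = -4 (L(U) = 4 - 1*8 = 4 - 8 = -4)
o(t) = 1/(2*t)
v = 101 (v = -4 - 1*(-105) = -4 + 105 = 101)
(o(14) + v/238) - 1*209 = ((1/2)/14 + 101/238) - 1*209 = ((1/2)*(1/14) + 101*(1/238)) - 209 = (1/28 + 101/238) - 209 = 219/476 - 209 = -99265/476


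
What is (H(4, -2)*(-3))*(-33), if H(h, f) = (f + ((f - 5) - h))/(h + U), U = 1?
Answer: -1287/5 ≈ -257.40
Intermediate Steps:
H(h, f) = (-5 - h + 2*f)/(1 + h) (H(h, f) = (f + ((f - 5) - h))/(h + 1) = (f + ((-5 + f) - h))/(1 + h) = (f + (-5 + f - h))/(1 + h) = (-5 - h + 2*f)/(1 + h))
(H(4, -2)*(-3))*(-33) = (((-5 - 1*4 + 2*(-2))/(1 + 4))*(-3))*(-33) = (((-5 - 4 - 4)/5)*(-3))*(-33) = (((⅕)*(-13))*(-3))*(-33) = -13/5*(-3)*(-33) = (39/5)*(-33) = -1287/5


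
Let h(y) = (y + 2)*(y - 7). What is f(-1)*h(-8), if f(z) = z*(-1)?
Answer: 90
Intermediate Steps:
f(z) = -z
h(y) = (-7 + y)*(2 + y) (h(y) = (2 + y)*(-7 + y) = (-7 + y)*(2 + y))
f(-1)*h(-8) = (-1*(-1))*(-14 + (-8)² - 5*(-8)) = 1*(-14 + 64 + 40) = 1*90 = 90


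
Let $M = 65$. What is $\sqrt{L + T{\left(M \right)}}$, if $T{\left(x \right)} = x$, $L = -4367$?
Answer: $3 i \sqrt{478} \approx 65.59 i$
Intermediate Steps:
$\sqrt{L + T{\left(M \right)}} = \sqrt{-4367 + 65} = \sqrt{-4302} = 3 i \sqrt{478}$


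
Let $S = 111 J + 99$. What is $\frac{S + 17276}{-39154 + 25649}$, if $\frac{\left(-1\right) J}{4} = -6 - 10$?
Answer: $- \frac{24479}{13505} \approx -1.8126$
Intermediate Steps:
$J = 64$ ($J = - 4 \left(-6 - 10\right) = \left(-4\right) \left(-16\right) = 64$)
$S = 7203$ ($S = 111 \cdot 64 + 99 = 7104 + 99 = 7203$)
$\frac{S + 17276}{-39154 + 25649} = \frac{7203 + 17276}{-39154 + 25649} = \frac{24479}{-13505} = 24479 \left(- \frac{1}{13505}\right) = - \frac{24479}{13505}$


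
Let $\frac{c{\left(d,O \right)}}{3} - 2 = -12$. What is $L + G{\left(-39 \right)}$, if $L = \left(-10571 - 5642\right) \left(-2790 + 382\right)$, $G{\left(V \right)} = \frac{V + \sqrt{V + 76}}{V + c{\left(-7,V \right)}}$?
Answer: $\frac{897940805}{23} - \frac{\sqrt{37}}{69} \approx 3.9041 \cdot 10^{7}$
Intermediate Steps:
$c{\left(d,O \right)} = -30$ ($c{\left(d,O \right)} = 6 + 3 \left(-12\right) = 6 - 36 = -30$)
$G{\left(V \right)} = \frac{V + \sqrt{76 + V}}{-30 + V}$ ($G{\left(V \right)} = \frac{V + \sqrt{V + 76}}{V - 30} = \frac{V + \sqrt{76 + V}}{-30 + V}$)
$L = 39040904$ ($L = \left(-10571 - 5642\right) \left(-2408\right) = \left(-16213\right) \left(-2408\right) = 39040904$)
$L + G{\left(-39 \right)} = 39040904 + \frac{-39 + \sqrt{76 - 39}}{-30 - 39} = 39040904 + \frac{-39 + \sqrt{37}}{-69} = 39040904 - \frac{-39 + \sqrt{37}}{69} = 39040904 + \left(\frac{13}{23} - \frac{\sqrt{37}}{69}\right) = \frac{897940805}{23} - \frac{\sqrt{37}}{69}$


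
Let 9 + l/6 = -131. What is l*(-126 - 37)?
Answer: 136920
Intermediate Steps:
l = -840 (l = -54 + 6*(-131) = -54 - 786 = -840)
l*(-126 - 37) = -840*(-126 - 37) = -840*(-163) = 136920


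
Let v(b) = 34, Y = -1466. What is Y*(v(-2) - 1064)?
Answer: 1509980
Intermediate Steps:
Y*(v(-2) - 1064) = -1466*(34 - 1064) = -1466*(-1030) = 1509980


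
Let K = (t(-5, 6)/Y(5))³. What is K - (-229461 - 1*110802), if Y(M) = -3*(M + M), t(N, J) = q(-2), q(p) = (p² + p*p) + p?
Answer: 42532874/125 ≈ 3.4026e+5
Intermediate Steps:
q(p) = p + 2*p² (q(p) = (p² + p²) + p = 2*p² + p = p + 2*p²)
t(N, J) = 6 (t(N, J) = -2*(1 + 2*(-2)) = -2*(1 - 4) = -2*(-3) = 6)
Y(M) = -6*M
K = -1/125 (K = (6/((-6*5)))³ = (6/(-30))³ = (6*(-1/30))³ = (-⅕)³ = -1/125 ≈ -0.0080000)
K - (-229461 - 1*110802) = -1/125 - (-229461 - 1*110802) = -1/125 - (-229461 - 110802) = -1/125 - 1*(-340263) = -1/125 + 340263 = 42532874/125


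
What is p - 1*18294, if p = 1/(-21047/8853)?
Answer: -29618667/1619 ≈ -18294.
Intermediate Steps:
p = -681/1619 (p = 1/(-21047*1/8853) = 1/(-1619/681) = -681/1619 ≈ -0.42063)
p - 1*18294 = -681/1619 - 1*18294 = -681/1619 - 18294 = -29618667/1619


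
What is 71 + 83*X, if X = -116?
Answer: -9557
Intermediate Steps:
71 + 83*X = 71 + 83*(-116) = 71 - 9628 = -9557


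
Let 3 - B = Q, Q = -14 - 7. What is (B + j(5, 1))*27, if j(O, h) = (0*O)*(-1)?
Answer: 648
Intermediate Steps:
Q = -21
B = 24 (B = 3 - 1*(-21) = 3 + 21 = 24)
j(O, h) = 0 (j(O, h) = 0*(-1) = 0)
(B + j(5, 1))*27 = (24 + 0)*27 = 24*27 = 648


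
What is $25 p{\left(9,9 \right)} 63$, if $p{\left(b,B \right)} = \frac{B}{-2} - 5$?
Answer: $- \frac{29925}{2} \approx -14963.0$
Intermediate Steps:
$p{\left(b,B \right)} = -5 - \frac{B}{2}$ ($p{\left(b,B \right)} = B \left(- \frac{1}{2}\right) - 5 = - \frac{B}{2} - 5 = -5 - \frac{B}{2}$)
$25 p{\left(9,9 \right)} 63 = 25 \left(-5 - \frac{9}{2}\right) 63 = 25 \left(- \frac{19}{2}\right) 63 = \left(- \frac{475}{2}\right) 63 = - \frac{29925}{2}$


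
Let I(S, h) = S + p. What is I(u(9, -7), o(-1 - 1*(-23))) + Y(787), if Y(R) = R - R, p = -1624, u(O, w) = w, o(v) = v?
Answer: -1631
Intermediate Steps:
Y(R) = 0
I(S, h) = -1624 + S (I(S, h) = S - 1624 = -1624 + S)
I(u(9, -7), o(-1 - 1*(-23))) + Y(787) = (-1624 - 7) + 0 = -1631 + 0 = -1631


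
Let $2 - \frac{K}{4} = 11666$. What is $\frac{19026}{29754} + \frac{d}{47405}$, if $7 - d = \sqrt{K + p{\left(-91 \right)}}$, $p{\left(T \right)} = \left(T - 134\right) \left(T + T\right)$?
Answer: $\frac{2637824}{4124235} - \frac{3 i \sqrt{634}}{47405} \approx 0.63959 - 0.0015935 i$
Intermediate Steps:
$K = -46656$ ($K = 8 - 46664 = -46656$)
$p{\left(T \right)} = 2 T \left(-134 + T\right)$ ($p{\left(T \right)} = \left(-134 + T\right) 2 T = 2 T \left(-134 + T\right)$)
$d = 7 - 3 i \sqrt{634}$ ($d = 7 - \sqrt{-46656 + 2 \left(-91\right) \left(-134 - 91\right)} = 7 - \sqrt{-46656 + 2 \left(-91\right) \left(-225\right)} = 7 - \sqrt{-46656 + 40950} = 7 - \sqrt{-5706} = 7 - 3 i \sqrt{634} \approx 7.0 - 75.538 i$)
$\frac{19026}{29754} + \frac{d}{47405} = \frac{19026}{29754} + \frac{7 - 3 i \sqrt{634}}{47405} = 19026 \cdot \frac{1}{29754} + \left(7 - 3 i \sqrt{634}\right) \frac{1}{47405} = \frac{1057}{1653} + \left(\frac{7}{47405} - \frac{3 i \sqrt{634}}{47405}\right) = \frac{2637824}{4124235} - \frac{3 i \sqrt{634}}{47405}$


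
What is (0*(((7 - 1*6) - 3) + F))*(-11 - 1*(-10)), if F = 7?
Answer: 0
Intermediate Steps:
(0*(((7 - 1*6) - 3) + F))*(-11 - 1*(-10)) = (0*(((7 - 1*6) - 3) + 7))*(-11 - 1*(-10)) = (0*(((7 - 6) - 3) + 7))*(-11 + 10) = (0*((1 - 3) + 7))*(-1) = (0*(-2 + 7))*(-1) = (0*5)*(-1) = 0*(-1) = 0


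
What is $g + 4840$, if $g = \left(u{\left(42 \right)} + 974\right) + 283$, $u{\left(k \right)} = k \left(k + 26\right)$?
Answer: $8953$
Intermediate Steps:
$u{\left(k \right)} = k \left(26 + k\right)$
$g = 4113$ ($g = \left(42 \left(26 + 42\right) + 974\right) + 283 = \left(42 \cdot 68 + 974\right) + 283 = \left(2856 + 974\right) + 283 = 3830 + 283 = 4113$)
$g + 4840 = 4113 + 4840 = 8953$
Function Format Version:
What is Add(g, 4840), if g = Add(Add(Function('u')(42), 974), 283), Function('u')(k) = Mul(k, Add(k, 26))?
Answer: 8953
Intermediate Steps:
Function('u')(k) = Mul(k, Add(26, k))
g = 4113 (g = Add(Add(Mul(42, Add(26, 42)), 974), 283) = Add(Add(Mul(42, 68), 974), 283) = Add(Add(2856, 974), 283) = Add(3830, 283) = 4113)
Add(g, 4840) = Add(4113, 4840) = 8953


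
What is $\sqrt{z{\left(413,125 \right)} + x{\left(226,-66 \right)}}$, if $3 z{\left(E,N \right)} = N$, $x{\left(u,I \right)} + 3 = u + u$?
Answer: $\frac{8 \sqrt{69}}{3} \approx 22.151$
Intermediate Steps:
$x{\left(u,I \right)} = -3 + 2 u$ ($x{\left(u,I \right)} = -3 + \left(u + u\right) = -3 + 2 u$)
$z{\left(E,N \right)} = \frac{N}{3}$
$\sqrt{z{\left(413,125 \right)} + x{\left(226,-66 \right)}} = \sqrt{\frac{1}{3} \cdot 125 + \left(-3 + 2 \cdot 226\right)} = \sqrt{\frac{125}{3} + \left(-3 + 452\right)} = \sqrt{\frac{125}{3} + 449} = \sqrt{\frac{1472}{3}} = \frac{8 \sqrt{69}}{3}$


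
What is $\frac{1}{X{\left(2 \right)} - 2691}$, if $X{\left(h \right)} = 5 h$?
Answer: $- \frac{1}{2681} \approx -0.000373$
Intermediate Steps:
$\frac{1}{X{\left(2 \right)} - 2691} = \frac{1}{5 \cdot 2 - 2691} = \frac{1}{10 - 2691} = \frac{1}{-2681} = - \frac{1}{2681}$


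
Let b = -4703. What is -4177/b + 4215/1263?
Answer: 8366232/1979963 ≈ 4.2254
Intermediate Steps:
-4177/b + 4215/1263 = -4177/(-4703) + 4215/1263 = -4177*(-1/4703) + 4215*(1/1263) = 4177/4703 + 1405/421 = 8366232/1979963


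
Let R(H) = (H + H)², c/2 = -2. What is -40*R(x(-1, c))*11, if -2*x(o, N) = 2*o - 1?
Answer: -3960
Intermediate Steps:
c = -4 (c = 2*(-2) = -4)
x(o, N) = ½ - o (x(o, N) = -(2*o - 1)/2 = -(-1 + 2*o)/2 = ½ - o)
R(H) = 4*H² (R(H) = (2*H)² = 4*H²)
-40*R(x(-1, c))*11 = -160*(½ - 1*(-1))²*11 = -160*(½ + 1)²*11 = -160*(3/2)²*11 = -160*9/4*11 = -40*9*11 = -360*11 = -3960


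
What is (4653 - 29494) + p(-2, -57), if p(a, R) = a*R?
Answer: -24727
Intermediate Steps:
p(a, R) = R*a
(4653 - 29494) + p(-2, -57) = (4653 - 29494) - 57*(-2) = -24841 + 114 = -24727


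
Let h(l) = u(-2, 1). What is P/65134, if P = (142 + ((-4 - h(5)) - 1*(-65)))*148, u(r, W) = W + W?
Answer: 14874/32567 ≈ 0.45672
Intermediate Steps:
u(r, W) = 2*W
h(l) = 2 (h(l) = 2*1 = 2)
P = 29748 (P = (142 + ((-4 - 1*2) - 1*(-65)))*148 = (142 + ((-4 - 2) + 65))*148 = (142 + (-6 + 65))*148 = (142 + 59)*148 = 201*148 = 29748)
P/65134 = 29748/65134 = 29748*(1/65134) = 14874/32567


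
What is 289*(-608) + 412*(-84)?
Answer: -210320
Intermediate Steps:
289*(-608) + 412*(-84) = -175712 - 34608 = -210320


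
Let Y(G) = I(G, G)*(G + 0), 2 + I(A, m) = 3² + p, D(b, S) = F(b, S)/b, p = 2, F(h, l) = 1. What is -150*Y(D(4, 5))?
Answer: -675/2 ≈ -337.50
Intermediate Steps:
D(b, S) = 1/b
I(A, m) = 9 (I(A, m) = -2 + (3² + 2) = -2 + (9 + 2) = -2 + 11 = 9)
Y(G) = 9*G (Y(G) = 9*(G + 0) = 9*G)
-150*Y(D(4, 5)) = -1350/4 = -150*9/4 = -675/2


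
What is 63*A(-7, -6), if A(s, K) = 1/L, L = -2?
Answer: -63/2 ≈ -31.500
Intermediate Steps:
A(s, K) = -1/2 (A(s, K) = 1/(-2) = -1/2)
63*A(-7, -6) = 63*(-1/2) = -63/2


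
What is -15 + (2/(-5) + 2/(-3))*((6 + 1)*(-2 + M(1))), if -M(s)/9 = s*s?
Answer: 1007/15 ≈ 67.133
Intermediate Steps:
M(s) = -9*s² (M(s) = -9*s*s = -9*s²)
-15 + (2/(-5) + 2/(-3))*((6 + 1)*(-2 + M(1))) = -15 + (2/(-5) + 2/(-3))*((6 + 1)*(-2 - 9*1²)) = -15 + (2*(-⅕) + 2*(-⅓))*(7*(-2 - 9*1)) = -15 + (-⅖ - ⅔)*(7*(-2 - 9)) = -15 - 112*(-11)/15 = -15 - 16/15*(-77) = -15 + 1232/15 = 1007/15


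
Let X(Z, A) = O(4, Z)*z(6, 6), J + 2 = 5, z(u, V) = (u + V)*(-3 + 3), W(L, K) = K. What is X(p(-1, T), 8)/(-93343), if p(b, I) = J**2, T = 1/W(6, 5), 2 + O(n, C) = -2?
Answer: 0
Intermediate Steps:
O(n, C) = -4 (O(n, C) = -2 - 2 = -4)
z(u, V) = 0 (z(u, V) = (V + u)*0 = 0)
J = 3 (J = -2 + 5 = 3)
T = 1/5 ≈ 0.20000
p(b, I) = 9 (p(b, I) = 3**2 = 9)
X(Z, A) = 0 (X(Z, A) = -4*0 = 0)
X(p(-1, T), 8)/(-93343) = 0/(-93343) = 0*(-1/93343) = 0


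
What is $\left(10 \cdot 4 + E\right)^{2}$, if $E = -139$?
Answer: $9801$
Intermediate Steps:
$\left(10 \cdot 4 + E\right)^{2} = \left(10 \cdot 4 - 139\right)^{2} = \left(40 - 139\right)^{2} = \left(-99\right)^{2} = 9801$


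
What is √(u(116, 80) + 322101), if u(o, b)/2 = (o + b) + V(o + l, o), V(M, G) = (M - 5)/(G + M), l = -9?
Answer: √16037299889/223 ≈ 567.89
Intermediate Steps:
V(M, G) = (-5 + M)/(G + M)
u(o, b) = 2*b + 2*o + 2*(-14 + o)/(-9 + 2*o) (u(o, b) = 2*((o + b) + (-5 + (o - 9))/(o + (o - 9))) = 2*((b + o) + (-5 + (-9 + o))/(o + (-9 + o))) = 2*((b + o) + (-14 + o)/(-9 + 2*o)) = 2*(b + o + (-14 + o)/(-9 + 2*o)) = 2*b + 2*o + 2*(-14 + o)/(-9 + 2*o))
√(u(116, 80) + 322101) = √(2*(-14 + 116 + (-9 + 2*116)*(80 + 116))/(-9 + 2*116) + 322101) = √(2*(-14 + 116 + (-9 + 232)*196)/(-9 + 232) + 322101) = √(2*(-14 + 116 + 223*196)/223 + 322101) = √(2*(1/223)*(-14 + 116 + 43708) + 322101) = √(2*(1/223)*43810 + 322101) = √(87620/223 + 322101) = √(71916143/223) = √16037299889/223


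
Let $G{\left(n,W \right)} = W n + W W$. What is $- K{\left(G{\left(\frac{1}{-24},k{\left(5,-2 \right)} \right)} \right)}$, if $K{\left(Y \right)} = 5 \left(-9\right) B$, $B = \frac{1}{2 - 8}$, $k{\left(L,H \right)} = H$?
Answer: $- \frac{15}{2} \approx -7.5$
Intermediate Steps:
$B = - \frac{1}{6}$ ($B = \frac{1}{-6} = - \frac{1}{6} \approx -0.16667$)
$G{\left(n,W \right)} = W^{2} + W n$ ($G{\left(n,W \right)} = W n + W^{2} = W^{2} + W n$)
$K{\left(Y \right)} = \frac{15}{2}$ ($K{\left(Y \right)} = 5 \left(-9\right) \left(- \frac{1}{6}\right) = \left(-45\right) \left(- \frac{1}{6}\right) = \frac{15}{2}$)
$- K{\left(G{\left(\frac{1}{-24},k{\left(5,-2 \right)} \right)} \right)} = \left(-1\right) \frac{15}{2} = - \frac{15}{2}$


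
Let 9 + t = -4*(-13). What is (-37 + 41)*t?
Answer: 172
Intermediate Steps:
t = 43 (t = -9 - 4*(-13) = -9 + 52 = 43)
(-37 + 41)*t = (-37 + 41)*43 = 4*43 = 172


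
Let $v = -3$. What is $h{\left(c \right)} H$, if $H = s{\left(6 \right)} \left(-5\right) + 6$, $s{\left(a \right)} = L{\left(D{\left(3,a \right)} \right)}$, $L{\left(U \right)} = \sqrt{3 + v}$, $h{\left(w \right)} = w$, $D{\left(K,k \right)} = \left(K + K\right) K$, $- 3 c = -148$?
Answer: $296$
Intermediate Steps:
$c = \frac{148}{3}$ ($c = \left(- \frac{1}{3}\right) \left(-148\right) = \frac{148}{3} \approx 49.333$)
$D{\left(K,k \right)} = 2 K^{2}$ ($D{\left(K,k \right)} = 2 K K = 2 K^{2}$)
$L{\left(U \right)} = 0$ ($L{\left(U \right)} = \sqrt{3 - 3} = \sqrt{0} = 0$)
$s{\left(a \right)} = 0$
$H = 6$ ($H = 0 \left(-5\right) + 6 = 0 + 6 = 6$)
$h{\left(c \right)} H = \frac{148}{3} \cdot 6 = 296$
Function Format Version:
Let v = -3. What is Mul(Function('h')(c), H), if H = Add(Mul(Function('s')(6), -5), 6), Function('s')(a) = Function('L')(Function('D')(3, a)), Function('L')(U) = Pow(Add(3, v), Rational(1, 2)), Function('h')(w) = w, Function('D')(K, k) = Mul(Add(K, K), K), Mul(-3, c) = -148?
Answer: 296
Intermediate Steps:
c = Rational(148, 3) (c = Mul(Rational(-1, 3), -148) = Rational(148, 3) ≈ 49.333)
Function('D')(K, k) = Mul(2, Pow(K, 2)) (Function('D')(K, k) = Mul(Mul(2, K), K) = Mul(2, Pow(K, 2)))
Function('L')(U) = 0 (Function('L')(U) = Pow(Add(3, -3), Rational(1, 2)) = Pow(0, Rational(1, 2)) = 0)
Function('s')(a) = 0
H = 6 (H = Add(Mul(0, -5), 6) = Add(0, 6) = 6)
Mul(Function('h')(c), H) = Mul(Rational(148, 3), 6) = 296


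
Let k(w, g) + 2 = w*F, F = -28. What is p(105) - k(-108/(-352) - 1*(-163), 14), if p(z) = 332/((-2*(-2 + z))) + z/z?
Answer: 10364637/2266 ≈ 4574.0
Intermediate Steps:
p(z) = 1 + 332/(4 - 2*z) (p(z) = 332/(4 - 2*z) + 1 = 1 + 332/(4 - 2*z))
k(w, g) = -2 - 28*w (k(w, g) = -2 + w*(-28) = -2 - 28*w)
p(105) - k(-108/(-352) - 1*(-163), 14) = (-168 + 105)/(-2 + 105) - (-2 - 28*(-108/(-352) - 1*(-163))) = -63/103 - (-2 - 28*(-108*(-1/352) + 163)) = (1/103)*(-63) - (-2 - 28*(27/88 + 163)) = -63/103 - (-2 - 28*14371/88) = -63/103 - (-2 - 100597/22) = -63/103 - 1*(-100641/22) = -63/103 + 100641/22 = 10364637/2266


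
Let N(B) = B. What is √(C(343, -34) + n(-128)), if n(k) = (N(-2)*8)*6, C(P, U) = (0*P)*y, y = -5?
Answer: 4*I*√6 ≈ 9.798*I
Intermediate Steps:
C(P, U) = 0 (C(P, U) = (0*P)*(-5) = 0*(-5) = 0)
n(k) = -96 (n(k) = -2*8*6 = -16*6 = -96)
√(C(343, -34) + n(-128)) = √(0 - 96) = √(-96) = 4*I*√6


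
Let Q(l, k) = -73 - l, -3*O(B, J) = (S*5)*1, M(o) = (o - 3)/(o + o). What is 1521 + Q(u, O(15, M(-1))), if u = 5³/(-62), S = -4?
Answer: 89901/62 ≈ 1450.0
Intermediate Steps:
M(o) = (-3 + o)/(2*o) (M(o) = (-3 + o)/((2*o)) = (-3 + o)*(1/(2*o)) = (-3 + o)/(2*o))
O(B, J) = 20/3 (O(B, J) = -(-4*5)/3 = -(-20)/3 = -⅓*(-20) = 20/3)
u = -125/62 (u = 125*(-1/62) = -125/62 ≈ -2.0161)
1521 + Q(u, O(15, M(-1))) = 1521 + (-73 - 1*(-125/62)) = 1521 + (-73 + 125/62) = 1521 - 4401/62 = 89901/62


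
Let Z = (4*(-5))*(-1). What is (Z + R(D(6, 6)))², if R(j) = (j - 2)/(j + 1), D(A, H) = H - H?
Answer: 324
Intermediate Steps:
D(A, H) = 0
R(j) = (-2 + j)/(1 + j)
Z = 20 (Z = -20*(-1) = 20)
(Z + R(D(6, 6)))² = (20 + (-2 + 0)/(1 + 0))² = (20 - 2/1)² = (20 + 1*(-2))² = (20 - 2)² = 18² = 324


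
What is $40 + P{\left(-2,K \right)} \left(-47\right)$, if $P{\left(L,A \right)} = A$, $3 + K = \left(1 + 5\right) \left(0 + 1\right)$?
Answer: $-101$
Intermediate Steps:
$K = 3$ ($K = -3 + \left(1 + 5\right) \left(0 + 1\right) = -3 + 6 \cdot 1 = -3 + 6 = 3$)
$40 + P{\left(-2,K \right)} \left(-47\right) = 40 + 3 \left(-47\right) = 40 - 141 = -101$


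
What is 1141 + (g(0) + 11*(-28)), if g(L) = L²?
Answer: 833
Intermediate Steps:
1141 + (g(0) + 11*(-28)) = 1141 + (0² + 11*(-28)) = 1141 + (0 - 308) = 1141 - 308 = 833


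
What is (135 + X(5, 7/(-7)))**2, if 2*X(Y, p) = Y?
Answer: 75625/4 ≈ 18906.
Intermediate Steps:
X(Y, p) = Y/2
(135 + X(5, 7/(-7)))**2 = (135 + (1/2)*5)**2 = (135 + 5/2)**2 = (275/2)**2 = 75625/4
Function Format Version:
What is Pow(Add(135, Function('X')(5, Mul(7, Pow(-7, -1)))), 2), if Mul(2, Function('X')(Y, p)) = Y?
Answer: Rational(75625, 4) ≈ 18906.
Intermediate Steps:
Function('X')(Y, p) = Mul(Rational(1, 2), Y)
Pow(Add(135, Function('X')(5, Mul(7, Pow(-7, -1)))), 2) = Pow(Add(135, Mul(Rational(1, 2), 5)), 2) = Pow(Add(135, Rational(5, 2)), 2) = Pow(Rational(275, 2), 2) = Rational(75625, 4)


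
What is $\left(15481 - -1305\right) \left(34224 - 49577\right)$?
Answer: $-257715458$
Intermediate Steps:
$\left(15481 - -1305\right) \left(34224 - 49577\right) = \left(15481 + 1305\right) \left(-15353\right) = 16786 \left(-15353\right) = -257715458$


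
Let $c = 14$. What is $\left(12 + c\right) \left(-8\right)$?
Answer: $-208$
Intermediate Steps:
$\left(12 + c\right) \left(-8\right) = \left(12 + 14\right) \left(-8\right) = 26 \left(-8\right) = -208$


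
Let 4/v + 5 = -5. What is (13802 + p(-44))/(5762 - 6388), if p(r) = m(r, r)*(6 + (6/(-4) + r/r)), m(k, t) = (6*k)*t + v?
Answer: -388439/3130 ≈ -124.10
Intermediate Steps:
v = -⅖ (v = 4/(-5 - 5) = 4/(-10) = 4*(-⅒) = -⅖ ≈ -0.40000)
m(k, t) = -⅖ + 6*k*t (m(k, t) = (6*k)*t - ⅖ = 6*k*t - ⅖ = -⅖ + 6*k*t)
p(r) = -11/5 + 33*r² (p(r) = (-⅖ + 6*r*r)*(6 + (6/(-4) + r/r)) = (-⅖ + 6*r²)*(6 + (6*(-¼) + 1)) = (-⅖ + 6*r²)*(6 + (-3/2 + 1)) = (-⅖ + 6*r²)*(6 - ½) = (-⅖ + 6*r²)*(11/2) = -11/5 + 33*r²)
(13802 + p(-44))/(5762 - 6388) = (13802 + (-11/5 + 33*(-44)²))/(5762 - 6388) = (13802 + (-11/5 + 33*1936))/(-626) = (13802 + (-11/5 + 63888))*(-1/626) = (13802 + 319429/5)*(-1/626) = (388439/5)*(-1/626) = -388439/3130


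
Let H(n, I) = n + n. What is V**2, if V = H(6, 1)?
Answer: 144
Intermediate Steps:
H(n, I) = 2*n
V = 12 (V = 2*6 = 12)
V**2 = 12**2 = 144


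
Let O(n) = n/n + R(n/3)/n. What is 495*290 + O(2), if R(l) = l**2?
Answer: 1291961/9 ≈ 1.4355e+5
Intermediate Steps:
O(n) = 1 + n/9 (O(n) = n/n + (n/3)**2/n = 1 + (n*(1/3))**2/n = 1 + (n/3)**2/n = 1 + (n**2/9)/n = 1 + n/9)
495*290 + O(2) = 495*290 + (1 + (1/9)*2) = 143550 + (1 + 2/9) = 143550 + 11/9 = 1291961/9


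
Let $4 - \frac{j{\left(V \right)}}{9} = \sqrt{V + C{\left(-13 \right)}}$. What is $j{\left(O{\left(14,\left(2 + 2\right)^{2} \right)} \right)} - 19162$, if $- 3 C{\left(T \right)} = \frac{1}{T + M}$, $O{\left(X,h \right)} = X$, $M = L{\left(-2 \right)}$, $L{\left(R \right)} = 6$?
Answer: $-19126 - \frac{3 \sqrt{6195}}{7} \approx -19160.0$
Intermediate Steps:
$M = 6$
$C{\left(T \right)} = - \frac{1}{3 \left(6 + T\right)}$ ($C{\left(T \right)} = - \frac{1}{3 \left(T + 6\right)} = - \frac{1}{3 \left(6 + T\right)}$)
$j{\left(V \right)} = 36 - 9 \sqrt{\frac{1}{21} + V}$ ($j{\left(V \right)} = 36 - 9 \sqrt{V - \frac{1}{18 + 3 \left(-13\right)}} = 36 - 9 \sqrt{V - \frac{1}{18 - 39}} = 36 - 9 \sqrt{V - \frac{1}{-21}} = 36 - 9 \sqrt{V - - \frac{1}{21}} = 36 - 9 \sqrt{V + \frac{1}{21}} = 36 - 9 \sqrt{\frac{1}{21} + V}$)
$j{\left(O{\left(14,\left(2 + 2\right)^{2} \right)} \right)} - 19162 = \left(36 - \frac{3 \sqrt{21 + 441 \cdot 14}}{7}\right) - 19162 = \left(36 - \frac{3 \sqrt{21 + 6174}}{7}\right) - 19162 = \left(36 - \frac{3 \sqrt{6195}}{7}\right) - 19162 = -19126 - \frac{3 \sqrt{6195}}{7}$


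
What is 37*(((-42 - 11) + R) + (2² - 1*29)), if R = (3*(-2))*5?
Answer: -3996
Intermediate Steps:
R = -30 (R = -6*5 = -30)
37*(((-42 - 11) + R) + (2² - 1*29)) = 37*(((-42 - 11) - 30) + (2² - 1*29)) = 37*((-53 - 30) + (4 - 29)) = 37*(-83 - 25) = 37*(-108) = -3996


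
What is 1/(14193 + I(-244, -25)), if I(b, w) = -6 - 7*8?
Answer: 1/14131 ≈ 7.0766e-5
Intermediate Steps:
I(b, w) = -62 (I(b, w) = -6 - 56 = -62)
1/(14193 + I(-244, -25)) = 1/(14193 - 62) = 1/14131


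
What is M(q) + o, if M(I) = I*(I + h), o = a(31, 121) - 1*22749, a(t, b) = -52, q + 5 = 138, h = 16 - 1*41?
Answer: -8437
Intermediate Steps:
h = -25 (h = 16 - 41 = -25)
q = 133 (q = -5 + 138 = 133)
o = -22801 (o = -52 - 1*22749 = -52 - 22749 = -22801)
M(I) = I*(-25 + I) (M(I) = I*(I - 25) = I*(-25 + I))
M(q) + o = 133*(-25 + 133) - 22801 = 133*108 - 22801 = 14364 - 22801 = -8437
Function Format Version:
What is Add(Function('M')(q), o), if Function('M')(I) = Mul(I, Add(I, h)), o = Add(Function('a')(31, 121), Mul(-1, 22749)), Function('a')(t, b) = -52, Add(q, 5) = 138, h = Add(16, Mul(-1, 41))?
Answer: -8437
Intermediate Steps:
h = -25 (h = Add(16, -41) = -25)
q = 133 (q = Add(-5, 138) = 133)
o = -22801 (o = Add(-52, Mul(-1, 22749)) = Add(-52, -22749) = -22801)
Function('M')(I) = Mul(I, Add(-25, I)) (Function('M')(I) = Mul(I, Add(I, -25)) = Mul(I, Add(-25, I)))
Add(Function('M')(q), o) = Add(Mul(133, Add(-25, 133)), -22801) = Add(Mul(133, 108), -22801) = Add(14364, -22801) = -8437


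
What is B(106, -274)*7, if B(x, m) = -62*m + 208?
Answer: 120372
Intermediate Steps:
B(x, m) = 208 - 62*m
B(106, -274)*7 = (208 - 62*(-274))*7 = (208 + 16988)*7 = 17196*7 = 120372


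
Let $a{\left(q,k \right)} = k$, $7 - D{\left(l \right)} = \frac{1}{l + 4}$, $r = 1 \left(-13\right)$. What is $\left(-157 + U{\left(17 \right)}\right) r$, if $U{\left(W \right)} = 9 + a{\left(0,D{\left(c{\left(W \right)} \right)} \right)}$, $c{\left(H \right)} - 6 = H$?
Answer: $\frac{49504}{27} \approx 1833.5$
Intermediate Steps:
$r = -13$
$c{\left(H \right)} = 6 + H$
$D{\left(l \right)} = 7 - \frac{1}{4 + l}$ ($D{\left(l \right)} = 7 - \frac{1}{l + 4} = 7 - \frac{1}{4 + l}$)
$U{\left(W \right)} = 9 + \frac{69 + 7 W}{10 + W}$ ($U{\left(W \right)} = 9 + \frac{27 + 7 \left(6 + W\right)}{4 + \left(6 + W\right)} = 9 + \frac{27 + \left(42 + 7 W\right)}{10 + W} = 9 + \frac{69 + 7 W}{10 + W}$)
$\left(-157 + U{\left(17 \right)}\right) r = \left(-157 + \frac{159 + 16 \cdot 17}{10 + 17}\right) \left(-13\right) = \left(-157 + \frac{159 + 272}{27}\right) \left(-13\right) = \left(-157 + \frac{1}{27} \cdot 431\right) \left(-13\right) = \left(-157 + \frac{431}{27}\right) \left(-13\right) = \left(- \frac{3808}{27}\right) \left(-13\right) = \frac{49504}{27}$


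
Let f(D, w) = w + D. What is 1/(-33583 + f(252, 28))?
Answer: -1/33303 ≈ -3.0027e-5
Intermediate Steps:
f(D, w) = D + w
1/(-33583 + f(252, 28)) = 1/(-33583 + (252 + 28)) = 1/(-33583 + 280) = 1/(-33303) = -1/33303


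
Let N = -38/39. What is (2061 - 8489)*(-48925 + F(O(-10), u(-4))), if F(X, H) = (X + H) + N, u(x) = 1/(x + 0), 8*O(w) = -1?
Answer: 24530888747/78 ≈ 3.1450e+8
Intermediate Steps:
O(w) = -⅛ (O(w) = (⅛)*(-1) = -⅛)
N = -38/39 (N = -38*1/39 = -38/39 ≈ -0.97436)
u(x) = 1/x
F(X, H) = -38/39 + H + X (F(X, H) = (X + H) - 38/39 = (H + X) - 38/39 = -38/39 + H + X)
(2061 - 8489)*(-48925 + F(O(-10), u(-4))) = (2061 - 8489)*(-48925 + (-38/39 + 1/(-4) - ⅛)) = -6428*(-48925 + (-38/39 - ¼ - ⅛)) = -6428*(-48925 - 421/312) = -6428*(-15265021/312) = 24530888747/78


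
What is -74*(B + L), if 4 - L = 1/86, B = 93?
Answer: -308617/43 ≈ -7177.1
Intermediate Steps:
L = 343/86 (L = 4 - 1/86 = 343/86 ≈ 3.9884)
-74*(B + L) = -74*(93 + 343/86) = -74*8341/86 = -308617/43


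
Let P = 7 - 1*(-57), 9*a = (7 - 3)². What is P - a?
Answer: 560/9 ≈ 62.222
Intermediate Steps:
a = 16/9 (a = (7 - 3)²/9 = (⅑)*4² = (⅑)*16 = 16/9 ≈ 1.7778)
P = 64 (P = 7 + 57 = 64)
P - a = 64 - 1*16/9 = 64 - 16/9 = 560/9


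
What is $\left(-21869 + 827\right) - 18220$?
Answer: $-39262$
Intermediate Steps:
$\left(-21869 + 827\right) - 18220 = -21042 - 18220 = -39262$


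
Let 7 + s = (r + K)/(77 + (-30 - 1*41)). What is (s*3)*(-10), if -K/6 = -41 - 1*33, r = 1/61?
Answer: -122615/61 ≈ -2010.1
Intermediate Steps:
r = 1/61 ≈ 0.016393
K = 444 (K = -6*(-41 - 1*33) = -6*(-41 - 33) = -6*(-74) = 444)
s = 24523/366 (s = -7 + (1/61 + 444)/(77 + (-30 - 1*41)) = -7 + 27085/(61*(77 + (-30 - 41))) = -7 + 27085/(61*(77 - 71)) = -7 + (27085/61)/6 = -7 + (27085/61)*(⅙) = -7 + 27085/366 = 24523/366 ≈ 67.003)
(s*3)*(-10) = ((24523/366)*3)*(-10) = (24523/122)*(-10) = -122615/61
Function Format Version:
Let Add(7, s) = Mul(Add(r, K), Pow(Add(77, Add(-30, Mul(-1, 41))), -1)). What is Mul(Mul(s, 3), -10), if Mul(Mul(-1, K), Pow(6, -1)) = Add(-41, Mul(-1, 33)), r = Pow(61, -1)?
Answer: Rational(-122615, 61) ≈ -2010.1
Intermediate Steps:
r = Rational(1, 61) ≈ 0.016393
K = 444 (K = Mul(-6, Add(-41, Mul(-1, 33))) = Mul(-6, Add(-41, -33)) = Mul(-6, -74) = 444)
s = Rational(24523, 366) (s = Add(-7, Mul(Add(Rational(1, 61), 444), Pow(Add(77, Add(-30, Mul(-1, 41))), -1))) = Add(-7, Mul(Rational(27085, 61), Pow(Add(77, Add(-30, -41)), -1))) = Add(-7, Mul(Rational(27085, 61), Pow(Add(77, -71), -1))) = Add(-7, Mul(Rational(27085, 61), Pow(6, -1))) = Add(-7, Mul(Rational(27085, 61), Rational(1, 6))) = Add(-7, Rational(27085, 366)) = Rational(24523, 366) ≈ 67.003)
Mul(Mul(s, 3), -10) = Mul(Mul(Rational(24523, 366), 3), -10) = Mul(Rational(24523, 122), -10) = Rational(-122615, 61)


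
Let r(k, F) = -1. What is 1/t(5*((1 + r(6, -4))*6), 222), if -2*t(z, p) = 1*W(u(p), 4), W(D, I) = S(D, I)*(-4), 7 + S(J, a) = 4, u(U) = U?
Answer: -⅙ ≈ -0.16667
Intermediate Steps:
S(J, a) = -3 (S(J, a) = -7 + 4 = -3)
W(D, I) = 12 (W(D, I) = -3*(-4) = 12)
t(z, p) = -6 (t(z, p) = -12/2 = -½*12 = -6)
1/t(5*((1 + r(6, -4))*6), 222) = 1/(-6) = -⅙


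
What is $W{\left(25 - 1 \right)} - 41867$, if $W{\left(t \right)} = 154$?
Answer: $-41713$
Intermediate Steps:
$W{\left(25 - 1 \right)} - 41867 = 154 - 41867 = -41713$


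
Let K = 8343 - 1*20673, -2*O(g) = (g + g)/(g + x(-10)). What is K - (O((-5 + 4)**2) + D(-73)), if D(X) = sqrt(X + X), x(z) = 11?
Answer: -147959/12 - I*sqrt(146) ≈ -12330.0 - 12.083*I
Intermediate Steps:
O(g) = -g/(11 + g) (O(g) = -(g + g)/(2*(g + 11)) = -2*g/(2*(11 + g)) = -g/(11 + g))
D(X) = sqrt(2)*sqrt(X) (D(X) = sqrt(2*X) = sqrt(2)*sqrt(X))
K = -12330 (K = 8343 - 20673 = -12330)
K - (O((-5 + 4)**2) + D(-73)) = -12330 - (-(-5 + 4)**2/(11 + (-5 + 4)**2) + sqrt(2)*sqrt(-73)) = -12330 - (-1*(-1)**2/(11 + (-1)**2) + sqrt(2)*(I*sqrt(73))) = -12330 - (-1*1/(11 + 1) + I*sqrt(146)) = -12330 - (-1*1/12 + I*sqrt(146)) = -12330 - (-1*1*1/12 + I*sqrt(146)) = -12330 - (-1/12 + I*sqrt(146)) = -12330 + (1/12 - I*sqrt(146)) = -147959/12 - I*sqrt(146)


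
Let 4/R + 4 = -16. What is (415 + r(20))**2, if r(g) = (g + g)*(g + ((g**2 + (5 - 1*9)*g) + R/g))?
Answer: 4910225329/25 ≈ 1.9641e+8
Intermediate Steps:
R = -1/5 (R = 4/(-4 - 16) = 4/(-20) = 4*(-1/20) = -1/5 ≈ -0.20000)
r(g) = 2*g*(g**2 - 3*g - 1/(5*g)) (r(g) = (g + g)*(g + ((g**2 + (5 - 1*9)*g) - 1/(5*g))) = (2*g)*(g + ((g**2 + (5 - 9)*g) - 1/(5*g))) = (2*g)*(g + ((g**2 - 4*g) - 1/(5*g))) = (2*g)*(g + (g**2 - 4*g - 1/(5*g))) = (2*g)*(g**2 - 3*g - 1/(5*g)) = 2*g*(g**2 - 3*g - 1/(5*g)))
(415 + r(20))**2 = (415 + (-2/5 - 6*20**2 + 2*20**3))**2 = (415 + (-2/5 - 6*400 + 2*8000))**2 = (415 + (-2/5 - 2400 + 16000))**2 = (415 + 67998/5)**2 = (70073/5)**2 = 4910225329/25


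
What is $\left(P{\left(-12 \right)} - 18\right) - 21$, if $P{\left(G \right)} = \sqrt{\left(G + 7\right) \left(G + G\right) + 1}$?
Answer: $-28$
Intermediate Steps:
$P{\left(G \right)} = \sqrt{1 + 2 G \left(7 + G\right)}$ ($P{\left(G \right)} = \sqrt{\left(7 + G\right) 2 G + 1} = \sqrt{2 G \left(7 + G\right) + 1} = \sqrt{1 + 2 G \left(7 + G\right)}$)
$\left(P{\left(-12 \right)} - 18\right) - 21 = \left(\sqrt{1 + 2 \left(-12\right)^{2} + 14 \left(-12\right)} - 18\right) - 21 = \left(\sqrt{1 + 2 \cdot 144 - 168} - 18\right) - 21 = \left(\sqrt{1 + 288 - 168} - 18\right) - 21 = \left(\sqrt{121} - 18\right) - 21 = \left(11 - 18\right) - 21 = -7 - 21 = -28$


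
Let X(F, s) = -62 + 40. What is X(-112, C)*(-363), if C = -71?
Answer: 7986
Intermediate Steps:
X(F, s) = -22
X(-112, C)*(-363) = -22*(-363) = 7986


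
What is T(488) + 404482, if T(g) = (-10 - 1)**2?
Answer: 404603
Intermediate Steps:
T(g) = 121 (T(g) = (-11)**2 = 121)
T(488) + 404482 = 121 + 404482 = 404603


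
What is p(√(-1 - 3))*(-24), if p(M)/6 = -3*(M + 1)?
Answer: 432 + 864*I ≈ 432.0 + 864.0*I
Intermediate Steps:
p(M) = -18 - 18*M (p(M) = 6*(-3*(M + 1)) = 6*(-3*(1 + M)) = 6*(-3 - 3*M) = -18 - 18*M)
p(√(-1 - 3))*(-24) = (-18 - 18*√(-1 - 3))*(-24) = (-18 - 36*I)*(-24) = 432 + 864*I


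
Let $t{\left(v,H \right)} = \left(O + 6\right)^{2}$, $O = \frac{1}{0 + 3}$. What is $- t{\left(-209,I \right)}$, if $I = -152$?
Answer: $- \frac{361}{9} \approx -40.111$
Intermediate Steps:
$O = \frac{1}{3} \approx 0.33333$
$t{\left(v,H \right)} = \frac{361}{9}$ ($t{\left(v,H \right)} = \left(\frac{1}{3} + 6\right)^{2} = \left(\frac{19}{3}\right)^{2} = \frac{361}{9}$)
$- t{\left(-209,I \right)} = \left(-1\right) \frac{361}{9} = - \frac{361}{9}$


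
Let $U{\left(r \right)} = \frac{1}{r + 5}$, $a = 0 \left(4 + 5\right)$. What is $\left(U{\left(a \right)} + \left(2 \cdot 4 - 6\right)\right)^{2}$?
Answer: $\frac{121}{25} \approx 4.84$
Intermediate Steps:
$a = 0$ ($a = 0 \cdot 9 = 0$)
$U{\left(r \right)} = \frac{1}{5 + r}$
$\left(U{\left(a \right)} + \left(2 \cdot 4 - 6\right)\right)^{2} = \left(\frac{1}{5 + 0} + \left(2 \cdot 4 - 6\right)\right)^{2} = \left(\frac{1}{5} + \left(8 - 6\right)\right)^{2} = \left(\frac{1}{5} + 2\right)^{2} = \left(\frac{11}{5}\right)^{2} = \frac{121}{25}$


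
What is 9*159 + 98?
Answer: 1529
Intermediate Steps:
9*159 + 98 = 1431 + 98 = 1529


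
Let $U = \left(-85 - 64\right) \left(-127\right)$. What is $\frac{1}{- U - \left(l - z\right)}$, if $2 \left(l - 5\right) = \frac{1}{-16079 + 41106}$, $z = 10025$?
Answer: $- \frac{50054}{445630763} \approx -0.00011232$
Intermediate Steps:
$l = \frac{250271}{50054}$ ($l = 5 + \frac{1}{2 \left(-16079 + 41106\right)} = 5 + \frac{1}{2 \cdot 25027} = 5 + \frac{1}{2} \cdot \frac{1}{25027} = 5 + \frac{1}{50054} = \frac{250271}{50054} \approx 5.0$)
$U = 18923$ ($U = \left(-149\right) \left(-127\right) = 18923$)
$\frac{1}{- U - \left(l - z\right)} = \frac{1}{\left(-1\right) 18923 + \left(10025 - \frac{250271}{50054}\right)} = \frac{1}{-18923 + \left(10025 - \frac{250271}{50054}\right)} = \frac{1}{-18923 + \frac{501541079}{50054}} = \frac{1}{- \frac{445630763}{50054}} = - \frac{50054}{445630763}$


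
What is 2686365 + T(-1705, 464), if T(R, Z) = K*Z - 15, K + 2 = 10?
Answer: 2690062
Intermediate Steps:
K = 8 (K = -2 + 10 = 8)
T(R, Z) = -15 + 8*Z (T(R, Z) = 8*Z - 15 = -15 + 8*Z)
2686365 + T(-1705, 464) = 2686365 + (-15 + 8*464) = 2686365 + (-15 + 3712) = 2686365 + 3697 = 2690062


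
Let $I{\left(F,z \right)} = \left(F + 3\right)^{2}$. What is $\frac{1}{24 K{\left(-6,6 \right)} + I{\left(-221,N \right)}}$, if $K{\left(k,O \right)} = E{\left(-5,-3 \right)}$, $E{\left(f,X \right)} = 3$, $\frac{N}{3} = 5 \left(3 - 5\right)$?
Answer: $\frac{1}{47596} \approx 2.101 \cdot 10^{-5}$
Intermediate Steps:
$N = -30$ ($N = 3 \cdot 5 \left(3 - 5\right) = 3 \cdot 5 \left(-2\right) = 3 \left(-10\right) = -30$)
$I{\left(F,z \right)} = \left(3 + F\right)^{2}$
$K{\left(k,O \right)} = 3$
$\frac{1}{24 K{\left(-6,6 \right)} + I{\left(-221,N \right)}} = \frac{1}{24 \cdot 3 + \left(3 - 221\right)^{2}} = \frac{1}{72 + \left(-218\right)^{2}} = \frac{1}{72 + 47524} = \frac{1}{47596}$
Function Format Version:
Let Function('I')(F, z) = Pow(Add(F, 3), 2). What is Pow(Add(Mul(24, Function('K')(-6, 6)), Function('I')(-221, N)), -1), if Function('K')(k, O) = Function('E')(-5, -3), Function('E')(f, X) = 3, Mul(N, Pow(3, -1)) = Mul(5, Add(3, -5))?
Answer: Rational(1, 47596) ≈ 2.1010e-5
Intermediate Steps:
N = -30 (N = Mul(3, Mul(5, Add(3, -5))) = Mul(3, Mul(5, -2)) = Mul(3, -10) = -30)
Function('I')(F, z) = Pow(Add(3, F), 2)
Function('K')(k, O) = 3
Pow(Add(Mul(24, Function('K')(-6, 6)), Function('I')(-221, N)), -1) = Pow(Add(Mul(24, 3), Pow(Add(3, -221), 2)), -1) = Pow(Add(72, Pow(-218, 2)), -1) = Pow(Add(72, 47524), -1) = Pow(47596, -1) = Rational(1, 47596)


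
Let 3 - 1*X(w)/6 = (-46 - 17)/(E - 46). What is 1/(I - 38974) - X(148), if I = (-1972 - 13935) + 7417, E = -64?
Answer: -38018719/2610520 ≈ -14.564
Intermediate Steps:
I = -8490 (I = -15907 + 7417 = -8490)
X(w) = 801/55 (X(w) = 18 - 6*(-46 - 17)/(-64 - 46) = 18 - (-378)/(-110) = 18 - (-378)*(-1)/110 = 18 - 6*63/110 = 18 - 189/55 = 801/55)
1/(I - 38974) - X(148) = 1/(-8490 - 38974) - 1*801/55 = 1/(-47464) - 801/55 = -1/47464 - 801/55 = -38018719/2610520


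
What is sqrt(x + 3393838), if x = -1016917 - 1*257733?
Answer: 2*sqrt(529797) ≈ 1455.7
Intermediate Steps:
x = -1274650 (x = -1016917 - 257733 = -1274650)
sqrt(x + 3393838) = sqrt(-1274650 + 3393838) = sqrt(2119188) = 2*sqrt(529797)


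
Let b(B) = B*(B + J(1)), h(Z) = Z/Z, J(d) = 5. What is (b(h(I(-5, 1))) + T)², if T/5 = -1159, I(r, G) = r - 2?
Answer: 33512521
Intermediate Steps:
I(r, G) = -2 + r
h(Z) = 1
b(B) = B*(5 + B) (b(B) = B*(B + 5) = B*(5 + B))
T = -5795 (T = 5*(-1159) = -5795)
(b(h(I(-5, 1))) + T)² = (1*(5 + 1) - 5795)² = (1*6 - 5795)² = (6 - 5795)² = (-5789)² = 33512521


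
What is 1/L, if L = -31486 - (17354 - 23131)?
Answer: -1/25709 ≈ -3.8897e-5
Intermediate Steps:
L = -25709 (L = -31486 - 1*(-5777) = -31486 + 5777 = -25709)
1/L = 1/(-25709) = -1/25709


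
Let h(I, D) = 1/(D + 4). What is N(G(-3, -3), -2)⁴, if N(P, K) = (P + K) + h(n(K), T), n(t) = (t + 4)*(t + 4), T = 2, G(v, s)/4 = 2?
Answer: 1874161/1296 ≈ 1446.1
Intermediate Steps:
G(v, s) = 8 (G(v, s) = 4*2 = 8)
n(t) = (4 + t)² (n(t) = (4 + t)*(4 + t) = (4 + t)²)
h(I, D) = 1/(4 + D)
N(P, K) = ⅙ + K + P (N(P, K) = (P + K) + 1/(4 + 2) = (K + P) + 1/6 = (K + P) + ⅙ = ⅙ + K + P)
N(G(-3, -3), -2)⁴ = (⅙ - 2 + 8)⁴ = (37/6)⁴ = 1874161/1296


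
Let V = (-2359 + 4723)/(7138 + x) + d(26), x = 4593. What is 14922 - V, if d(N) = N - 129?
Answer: 176255911/11731 ≈ 15025.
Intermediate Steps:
d(N) = -129 + N
V = -1205929/11731 (V = (-2359 + 4723)/(7138 + 4593) + (-129 + 26) = 2364/11731 - 103 = -1205929/11731 ≈ -102.80)
14922 - V = 14922 - 1*(-1205929/11731) = 14922 + 1205929/11731 = 176255911/11731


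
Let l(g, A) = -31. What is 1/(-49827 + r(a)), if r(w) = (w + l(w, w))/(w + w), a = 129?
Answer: -129/6427634 ≈ -2.0070e-5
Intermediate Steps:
r(w) = (-31 + w)/(2*w) (r(w) = (w - 31)/(w + w) = (-31 + w)/((2*w)) = (-31 + w)*(1/(2*w)) = (-31 + w)/(2*w))
1/(-49827 + r(a)) = 1/(-49827 + (½)*(-31 + 129)/129) = 1/(-49827 + (½)*(1/129)*98) = 1/(-49827 + 49/129) = 1/(-6427634/129) = -129/6427634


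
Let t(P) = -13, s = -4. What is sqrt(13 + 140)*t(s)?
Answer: -39*sqrt(17) ≈ -160.80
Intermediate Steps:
sqrt(13 + 140)*t(s) = sqrt(13 + 140)*(-13) = sqrt(153)*(-13) = (3*sqrt(17))*(-13) = -39*sqrt(17)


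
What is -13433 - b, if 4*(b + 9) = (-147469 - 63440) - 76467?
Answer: 58420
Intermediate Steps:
b = -71853 (b = -9 + ((-147469 - 63440) - 76467)/4 = -9 + (-210909 - 76467)/4 = -9 + (1/4)*(-287376) = -9 - 71844 = -71853)
-13433 - b = -13433 - 1*(-71853) = -13433 + 71853 = 58420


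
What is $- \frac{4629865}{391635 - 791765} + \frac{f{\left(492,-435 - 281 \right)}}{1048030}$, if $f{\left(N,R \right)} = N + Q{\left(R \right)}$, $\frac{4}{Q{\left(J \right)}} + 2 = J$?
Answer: $\frac{174202390568743}{15054601956010} \approx 11.571$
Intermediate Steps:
$Q{\left(J \right)} = \frac{4}{-2 + J}$
$f{\left(N,R \right)} = N + \frac{4}{-2 + R}$
$- \frac{4629865}{391635 - 791765} + \frac{f{\left(492,-435 - 281 \right)}}{1048030} = - \frac{4629865}{391635 - 791765} + \frac{\frac{1}{-2 - 716} \left(4 + 492 \left(-2 - 716\right)\right)}{1048030} = - \frac{4629865}{391635 - 791765} + \frac{4 + 492 \left(-2 - 716\right)}{-2 - 716} \cdot \frac{1}{1048030} = - \frac{4629865}{-400130} + \frac{4 + 492 \left(-718\right)}{-718} \cdot \frac{1}{1048030} = \left(-4629865\right) \left(- \frac{1}{400130}\right) + - \frac{4 - 353256}{718} \cdot \frac{1}{1048030} = \frac{925973}{80026} + \left(- \frac{1}{718}\right) \left(-353252\right) \frac{1}{1048030} = \frac{925973}{80026} + \frac{176626}{359} \cdot \frac{1}{1048030} = \frac{925973}{80026} + \frac{88313}{188121385} = \frac{174202390568743}{15054601956010}$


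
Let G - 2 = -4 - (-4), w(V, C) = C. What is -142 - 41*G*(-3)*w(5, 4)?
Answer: 842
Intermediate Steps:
G = 2 (G = 2 + (-4 - (-4)) = 2 + (-4 - 1*(-4)) = 2 + (-4 + 4) = 2 + 0 = 2)
-142 - 41*G*(-3)*w(5, 4) = -142 - 41*2*(-3)*4 = -142 - (-246)*4 = -142 - 41*(-24) = -142 + 984 = 842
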